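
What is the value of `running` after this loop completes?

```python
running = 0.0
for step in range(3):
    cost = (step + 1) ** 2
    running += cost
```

Sum of squared losses 1² + 2² + ... + 3²
`running` takes the values: 0.0 → 1.0 → 5.0 → 14.0

Answer: 14.0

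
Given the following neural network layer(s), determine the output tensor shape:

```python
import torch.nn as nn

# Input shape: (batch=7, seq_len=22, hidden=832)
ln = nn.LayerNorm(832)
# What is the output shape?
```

Input: (7, 22, 832) -> Output: (7, 22, 832)

Answer: (7, 22, 832)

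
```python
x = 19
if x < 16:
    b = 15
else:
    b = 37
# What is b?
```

Trace:
`x = 19` → x = 19
`if x < 16: ...` → x < 16 is False, take else branch → b = 37
So b = 37

Answer: 37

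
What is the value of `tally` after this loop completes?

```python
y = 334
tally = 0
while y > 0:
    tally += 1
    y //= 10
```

Count digits by repeated division by 10
`tally` takes the values: 0 → 1 → 2 → 3

Answer: 3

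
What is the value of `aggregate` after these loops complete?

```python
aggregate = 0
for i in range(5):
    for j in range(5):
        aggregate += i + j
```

Sum of all i+j for i,j in 5x5
`aggregate` takes the values: 0 → 1 → 3 → 6 → 10 → 11 → 13 → 16 → 20 → 25 → 27 → 30 → 34 → 39 → 45 → 48 → 52 → 57 → 63 → 70 → 74 → 79 → 85 → 92 → 100

Answer: 100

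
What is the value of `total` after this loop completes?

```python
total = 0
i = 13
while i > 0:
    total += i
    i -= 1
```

Sum 13 down to 1
`total` takes the values: 0 → 13 → 25 → 36 → 46 → 55 → 63 → 70 → 76 → 81 → 85 → 88 → 90 → 91

Answer: 91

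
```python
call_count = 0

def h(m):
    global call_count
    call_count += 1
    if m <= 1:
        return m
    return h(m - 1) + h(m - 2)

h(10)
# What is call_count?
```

Calls(m) = 1 + Calls(m-1) + Calls(m-2); Calls(0)=Calls(1)=1. For m=10 this gives 177.

Answer: 177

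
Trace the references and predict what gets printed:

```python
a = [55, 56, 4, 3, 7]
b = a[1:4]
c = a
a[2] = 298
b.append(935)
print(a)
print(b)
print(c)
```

Key concept: slice vs alias.
Step by step:
`a = [55, 56, 4, 3, 7]` → a = [55, 56, 4, 3, 7]
`b = a[1:4]` → b = [56, 4, 3]
`c = a` → c = [55, 56, 4, 3, 7] (same object as a)
`a[2] = 298` → a = [55, 56, 298, 3, 7] (same object as c); c = [55, 56, 298, 3, 7] (same object as a)
`b.append(935)` → b = [56, 4, 3, 935]
`print(a)` → prints [55, 56, 298, 3, 7]
`print(b)` → prints [56, 4, 3, 935]
`print(c)` → prints [55, 56, 298, 3, 7]

Answer:
[55, 56, 298, 3, 7]
[56, 4, 3, 935]
[55, 56, 298, 3, 7]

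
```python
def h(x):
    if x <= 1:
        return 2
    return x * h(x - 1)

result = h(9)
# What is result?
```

h(9) = 9 * 8 * 7 * 6 * 5 * 4 * 3 * 2 * 2 = 725760

Answer: 725760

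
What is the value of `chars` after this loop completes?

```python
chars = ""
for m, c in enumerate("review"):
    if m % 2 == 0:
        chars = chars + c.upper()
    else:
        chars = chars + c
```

Uppercase even positions in 'review'
`chars` takes the values: "" → "R" → "Re" → "ReV" → "ReVi" → "ReViE" → "ReViEw"

Answer: "ReViEw"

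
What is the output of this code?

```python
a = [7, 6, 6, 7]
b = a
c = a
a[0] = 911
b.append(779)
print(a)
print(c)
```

Key concept: multiple aliases.
Step by step:
`a = [7, 6, 6, 7]` → a = [7, 6, 6, 7]
`b = a` → b = [7, 6, 6, 7] (same object as a)
`c = a` → c = [7, 6, 6, 7] (same object as a, b)
`a[0] = 911` → a = [911, 6, 6, 7] (same object as b, c); b = [911, 6, 6, 7] (same object as a, c); c = [911, 6, 6, 7] (same object as a, b)
`b.append(779)` → a = [911, 6, 6, 7, 779] (same object as b, c); b = [911, 6, 6, 7, 779] (same object as a, c); c = [911, 6, 6, 7, 779] (same object as a, b)
`print(a)` → prints [911, 6, 6, 7, 779]
`print(c)` → prints [911, 6, 6, 7, 779]

Answer:
[911, 6, 6, 7, 779]
[911, 6, 6, 7, 779]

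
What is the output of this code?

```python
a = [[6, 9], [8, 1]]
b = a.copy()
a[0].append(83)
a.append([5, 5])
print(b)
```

Key concept: shallow copy with nested lists.
Step by step:
`a = [[6, 9], [8, 1]]` → a = [[6, 9], [8, 1]]
`b = a.copy()` → b = [[6, 9], [8, 1]]
`a[0].append(83)` → a = [[6, 9, 83], [8, 1]]; b = [[6, 9, 83], [8, 1]]
`a.append([5, 5])` → a = [[6, 9, 83], [8, 1], [5, 5]]
`print(b)` → prints [[6, 9, 83], [8, 1]]

Answer: [[6, 9, 83], [8, 1]]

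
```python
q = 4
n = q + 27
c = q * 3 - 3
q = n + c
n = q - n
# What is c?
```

Trace:
`q = 4` → q = 4
`n = q + 27` → n = 31
`c = q * 3 - 3` → c = 9
`q = n + c` → q = 40
`n = q - n` → n = 9
So c = 9

Answer: 9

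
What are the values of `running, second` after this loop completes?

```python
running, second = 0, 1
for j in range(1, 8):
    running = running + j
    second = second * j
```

Sum and factorial of 1 to 7
`running, second` takes the values: (0, 1) → (1, 1) → (3, 1) → (3, 2) → (6, 2) → (6, 6) → (10, 6) → (10, 24) → (15, 24) → (15, 120) → (21, 120) → (21, 720) → (28, 720) → (28, 5040)

Answer: 28, 5040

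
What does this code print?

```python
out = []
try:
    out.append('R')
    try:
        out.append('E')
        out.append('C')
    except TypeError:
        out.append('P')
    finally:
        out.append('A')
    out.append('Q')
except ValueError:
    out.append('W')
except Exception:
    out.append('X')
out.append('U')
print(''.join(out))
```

Execution trace: 'R' (try body) → 'E' (inner try body) → 'C' (inner try body, no exception) → 'A' (inner finally) → 'Q' (try body, no exception) → 'U' (after the try/except). Output: RECAQU

Answer: RECAQU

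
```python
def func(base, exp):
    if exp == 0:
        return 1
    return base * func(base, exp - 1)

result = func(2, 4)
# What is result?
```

func(2, 4) = 2 * 2 * 2 * 2 = 16

Answer: 16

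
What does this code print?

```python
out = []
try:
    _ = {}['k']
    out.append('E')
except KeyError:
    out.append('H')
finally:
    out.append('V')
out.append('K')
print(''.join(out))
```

Execution trace: 'H' (except KeyError) → 'V' (finally) → 'K' (after the try/except). Output: HVK

Answer: HVK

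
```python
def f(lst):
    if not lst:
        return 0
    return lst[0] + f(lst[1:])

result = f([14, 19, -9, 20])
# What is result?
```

14 + 19 + (-9) + 20 + 0 = 44

Answer: 44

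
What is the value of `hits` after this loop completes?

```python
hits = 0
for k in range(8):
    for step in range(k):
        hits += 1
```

Triangle number: 0+1+2+...+7
`hits` takes the values: 0 → 1 → 2 → 3 → 4 → 5 → 6 → 7 → 8 → 9 → 10 → 11 → 12 → 13 → 14 → 15 → 16 → 17 → 18 → 19 → 20 → 21 → 22 → 23 → 24 → 25 → 26 → 27 → 28

Answer: 28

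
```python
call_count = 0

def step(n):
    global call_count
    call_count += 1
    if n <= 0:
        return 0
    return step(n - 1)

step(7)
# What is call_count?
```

Linear recursion stepping by 1: 8 calls from n=7 down to ≤0.

Answer: 8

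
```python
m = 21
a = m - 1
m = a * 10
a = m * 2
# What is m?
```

Trace:
`m = 21` → m = 21
`a = m - 1` → a = 20
`m = a * 10` → m = 200
`a = m * 2` → a = 400
So m = 200

Answer: 200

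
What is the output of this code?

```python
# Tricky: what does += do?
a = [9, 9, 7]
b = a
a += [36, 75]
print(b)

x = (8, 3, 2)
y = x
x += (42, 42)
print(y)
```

Key concept: += behavior differs for mutable vs immutable.
Step by step:
`a = [9, 9, 7]` → a = [9, 9, 7]
`b = a` → b = [9, 9, 7] (same object as a)
`a += [36, 75]` → a = [9, 9, 7, 36, 75] (same object as b); b = [9, 9, 7, 36, 75] (same object as a)
`print(b)` → prints [9, 9, 7, 36, 75]
`x = (8, 3, 2)` → x = (8, 3, 2)
`y = x` → y = (8, 3, 2)
`x += (42, 42)` → x = (8, 3, 2, 42, 42)
`print(y)` → prints (8, 3, 2)

Answer:
[9, 9, 7, 36, 75]
(8, 3, 2)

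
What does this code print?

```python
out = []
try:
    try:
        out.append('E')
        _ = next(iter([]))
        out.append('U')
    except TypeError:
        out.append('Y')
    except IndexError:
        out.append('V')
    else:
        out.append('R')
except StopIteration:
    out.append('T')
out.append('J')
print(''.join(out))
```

Execution trace: 'E' (try body) → 'T' (outer except StopIteration) → 'J' (after the try/except). Output: ETJ

Answer: ETJ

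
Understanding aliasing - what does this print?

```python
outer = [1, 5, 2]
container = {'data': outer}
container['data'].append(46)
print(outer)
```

Key concept: dict holds reference to list.
Step by step:
`outer = [1, 5, 2]` → outer = [1, 5, 2]
`container = {'data': outer}` → container = {'data': [1, 5, 2]}
`container['data'].append(46)` → outer = [1, 5, 2, 46]; container = {'data': [1, 5, 2, 46]}
`print(outer)` → prints [1, 5, 2, 46]

Answer: [1, 5, 2, 46]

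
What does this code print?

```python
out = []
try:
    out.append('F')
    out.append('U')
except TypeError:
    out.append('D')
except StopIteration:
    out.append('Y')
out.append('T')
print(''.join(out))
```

Execution trace: 'F' (try body) → 'U' (try body, no exception) → 'T' (after the try/except). Output: FUT

Answer: FUT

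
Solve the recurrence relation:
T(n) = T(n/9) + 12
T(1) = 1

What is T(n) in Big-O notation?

Each step divides n by 9 and adds 12. After log_9(n) steps we reach T(1)=1. So T(n) = 12·log_9(n) + 1 = O(log n).

Answer: O(log n)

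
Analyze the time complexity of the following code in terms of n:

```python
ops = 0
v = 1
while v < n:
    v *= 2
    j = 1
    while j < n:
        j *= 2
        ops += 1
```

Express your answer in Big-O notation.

Each loop level contributes: log n × log n. Multiplying the contributions gives O(log² n).

Answer: O(log² n)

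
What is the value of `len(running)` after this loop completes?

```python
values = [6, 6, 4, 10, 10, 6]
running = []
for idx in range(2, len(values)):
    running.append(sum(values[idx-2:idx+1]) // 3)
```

Number of 3-element averages
`running` takes the values: [] → [5] → [5, 6] → [5, 6, 8] → [5, 6, 8, 8]
So `len(running)` = 4

Answer: 4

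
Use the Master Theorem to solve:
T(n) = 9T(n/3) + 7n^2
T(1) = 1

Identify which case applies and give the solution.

a=9, b=3, f(n)=7n^2. log_3(9) = 2. Since c=2 = 2, Case 2 applies: T(n) = Θ(n^log_b(a) · log n) = O(n^2 log n).

Answer: O(n^2 log n) - Case 2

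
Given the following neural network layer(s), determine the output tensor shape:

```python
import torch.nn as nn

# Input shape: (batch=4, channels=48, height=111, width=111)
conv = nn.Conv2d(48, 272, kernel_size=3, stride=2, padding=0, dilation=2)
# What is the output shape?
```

Input: (4, 48, 111, 111) -> Output: (4, 272, 54, 54)

Answer: (4, 272, 54, 54)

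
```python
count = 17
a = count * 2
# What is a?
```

Trace:
`count = 17` → count = 17
`a = count * 2` → a = 34
So a = 34

Answer: 34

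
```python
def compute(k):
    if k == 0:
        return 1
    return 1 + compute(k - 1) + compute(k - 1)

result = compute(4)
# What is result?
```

compute(k) = 1 + 2·compute(k-1), compute(0)=1. Closed form: (1+1)·2^4 - 1 = 31.

Answer: 31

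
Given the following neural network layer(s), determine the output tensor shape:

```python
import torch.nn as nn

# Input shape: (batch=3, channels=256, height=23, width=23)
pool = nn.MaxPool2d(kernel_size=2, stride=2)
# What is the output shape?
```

Input: (3, 256, 23, 23) -> Output: (3, 256, 11, 11)

Answer: (3, 256, 11, 11)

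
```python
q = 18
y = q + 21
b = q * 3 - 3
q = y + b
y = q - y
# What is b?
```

Trace:
`q = 18` → q = 18
`y = q + 21` → y = 39
`b = q * 3 - 3` → b = 51
`q = y + b` → q = 90
`y = q - y` → y = 51
So b = 51

Answer: 51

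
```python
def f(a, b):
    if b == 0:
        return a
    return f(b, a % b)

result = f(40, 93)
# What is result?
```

f(40, 93) -> f(93, 40) -> f(40, 13) -> f(13, 1) -> f(1, 0) -> 1

Answer: 1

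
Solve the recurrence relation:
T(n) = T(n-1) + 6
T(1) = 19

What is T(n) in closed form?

Unrolling: T(n) = T(1) + 6·(n-1) = 19 + 6(n-1) = 6n + 13.

Answer: T(n) = 6n + 13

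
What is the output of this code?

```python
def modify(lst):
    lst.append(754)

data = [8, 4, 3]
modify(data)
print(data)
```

Key concept: function modifies passed list.
Step by step:
`data = [8, 4, 3]` → data = [8, 4, 3]
`modify(data)` → data = [8, 4, 3, 754]
`print(data)` → prints [8, 4, 3, 754]

Answer: [8, 4, 3, 754]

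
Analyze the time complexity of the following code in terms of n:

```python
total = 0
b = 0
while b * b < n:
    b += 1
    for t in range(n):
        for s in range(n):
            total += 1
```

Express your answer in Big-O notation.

Each loop level contributes: √n × n × n. Multiplying the contributions gives O(n^2√n).

Answer: O(n^2√n)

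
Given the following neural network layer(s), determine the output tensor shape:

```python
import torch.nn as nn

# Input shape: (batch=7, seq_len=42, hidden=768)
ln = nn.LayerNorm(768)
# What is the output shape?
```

Input: (7, 42, 768) -> Output: (7, 42, 768)

Answer: (7, 42, 768)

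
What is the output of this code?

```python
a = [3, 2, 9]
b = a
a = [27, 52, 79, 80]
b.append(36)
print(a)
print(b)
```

Key concept: rebinding vs mutation: a is rebound to a new list, b still points at the original.
Step by step:
`a = [3, 2, 9]` → a = [3, 2, 9]
`b = a` → b = [3, 2, 9] (same object as a)
`a = [27, 52, 79, 80]` → a = [27, 52, 79, 80]
`b.append(36)` → b = [3, 2, 9, 36]
`print(a)` → prints [27, 52, 79, 80]
`print(b)` → prints [3, 2, 9, 36]

Answer:
[27, 52, 79, 80]
[3, 2, 9, 36]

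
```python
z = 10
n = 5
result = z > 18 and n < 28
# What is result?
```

Trace:
`z = 10` → z = 10
`n = 5` → n = 5
`result = z > 18 and n < 28` → result = False
So result = False

Answer: False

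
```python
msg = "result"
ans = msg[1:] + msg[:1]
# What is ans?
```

Trace:
`msg = "result"` → msg = 'result'
`ans = msg[1:] + msg[:1]` → ans = 'esultr'
So ans = 'esultr'

Answer: 'esultr'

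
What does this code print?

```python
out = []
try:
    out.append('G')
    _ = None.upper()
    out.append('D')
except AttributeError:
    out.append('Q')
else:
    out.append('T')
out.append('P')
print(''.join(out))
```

Execution trace: 'G' (try body) → 'Q' (except AttributeError) → 'P' (after the try/except). Output: GQP

Answer: GQP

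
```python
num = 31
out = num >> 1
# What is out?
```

Trace:
`num = 31` → num = 31
`out = num >> 1` → out = 15
So out = 15

Answer: 15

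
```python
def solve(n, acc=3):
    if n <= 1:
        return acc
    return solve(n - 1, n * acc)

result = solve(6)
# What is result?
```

Accumulator trace (n, acc): (6, 3) -> (5, 18) -> (4, 90) -> (3, 360) -> (2, 1080) -> (1, 2160) -> return 2160

Answer: 2160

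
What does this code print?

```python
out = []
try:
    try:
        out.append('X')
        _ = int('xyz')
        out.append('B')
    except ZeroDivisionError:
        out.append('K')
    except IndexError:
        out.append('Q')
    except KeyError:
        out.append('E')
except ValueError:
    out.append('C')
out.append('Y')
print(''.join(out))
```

Execution trace: 'X' (try body) → 'C' (outer except ValueError) → 'Y' (after the try/except). Output: XCY

Answer: XCY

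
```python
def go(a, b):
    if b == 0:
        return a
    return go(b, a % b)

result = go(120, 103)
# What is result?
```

go(120, 103) -> go(103, 17) -> go(17, 1) -> go(1, 0) -> 1

Answer: 1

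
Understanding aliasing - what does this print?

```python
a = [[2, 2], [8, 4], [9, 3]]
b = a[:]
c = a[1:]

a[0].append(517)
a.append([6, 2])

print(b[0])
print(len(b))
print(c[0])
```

Key concept: slice with nested mutation.
Step by step:
`a = [[2, 2], [8, 4], [9, 3]]` → a = [[2, 2], [8, 4], [9, 3]]
`b = a[:]` → b = [[2, 2], [8, 4], [9, 3]]
`c = a[1:]` → c = [[8, 4], [9, 3]]
`a[0].append(517)` → a = [[2, 2, 517], [8, 4], [9, 3]]; b = [[2, 2, 517], [8, 4], [9, 3]]
`a.append([6, 2])` → a = [[2, 2, 517], [8, 4], [9, 3], [6, 2]]
`print(b[0])` → prints [2, 2, 517]
`print(len(b))` → prints 3
`print(c[0])` → prints [8, 4]

Answer:
[2, 2, 517]
3
[8, 4]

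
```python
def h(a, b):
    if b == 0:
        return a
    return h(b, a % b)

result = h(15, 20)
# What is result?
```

h(15, 20) -> h(20, 15) -> h(15, 5) -> h(5, 0) -> 5

Answer: 5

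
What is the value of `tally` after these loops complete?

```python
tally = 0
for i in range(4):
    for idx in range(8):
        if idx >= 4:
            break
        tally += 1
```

Inner breaks at 4, outer runs 4 times
`tally` takes the values: 0 → 1 → 2 → 3 → 4 → 5 → 6 → 7 → 8 → 9 → 10 → 11 → 12 → 13 → 14 → 15 → 16

Answer: 16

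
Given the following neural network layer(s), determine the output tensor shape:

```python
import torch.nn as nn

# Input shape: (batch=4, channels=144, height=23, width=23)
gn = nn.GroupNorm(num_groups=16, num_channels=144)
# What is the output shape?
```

Input: (4, 144, 23, 23) -> Output: (4, 144, 23, 23)

Answer: (4, 144, 23, 23)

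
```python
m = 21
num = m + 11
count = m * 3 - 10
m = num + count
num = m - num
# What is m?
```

Trace:
`m = 21` → m = 21
`num = m + 11` → num = 32
`count = m * 3 - 10` → count = 53
`m = num + count` → m = 85
`num = m - num` → num = 53
So m = 85

Answer: 85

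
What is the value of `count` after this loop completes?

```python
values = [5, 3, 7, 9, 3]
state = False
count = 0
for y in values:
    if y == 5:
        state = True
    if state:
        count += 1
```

Count elements after first 5 in [5, 3, 7, 9, 3]
`count` takes the values: 0 → 1 → 2 → 3 → 4 → 5

Answer: 5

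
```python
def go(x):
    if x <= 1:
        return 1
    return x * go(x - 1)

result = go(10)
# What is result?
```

go(10) = 10 * 9 * 8 * 7 * 6 * 5 * 4 * 3 * 2 * 1 = 3628800

Answer: 3628800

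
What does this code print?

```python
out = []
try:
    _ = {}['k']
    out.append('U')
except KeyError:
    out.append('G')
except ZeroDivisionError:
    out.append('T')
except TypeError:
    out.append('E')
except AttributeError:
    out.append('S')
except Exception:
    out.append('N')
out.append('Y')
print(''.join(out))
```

Execution trace: 'G' (except KeyError) → 'Y' (after the try/except). Output: GY

Answer: GY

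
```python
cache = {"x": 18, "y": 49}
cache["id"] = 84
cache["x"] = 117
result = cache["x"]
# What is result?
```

Trace:
`cache = {"x": 18, "y": 49}` → cache = {'x': 18, 'y': 49}
`cache["id"] = 84` → cache = {'x': 18, 'y': 49, 'id': 84}
`cache["x"] = 117` → cache = {'x': 117, 'y': 49, 'id': 84}
`result = cache["x"]` → result = 117
So result = 117

Answer: 117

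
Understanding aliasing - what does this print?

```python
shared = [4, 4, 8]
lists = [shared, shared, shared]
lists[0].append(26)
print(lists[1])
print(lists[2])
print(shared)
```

Key concept: list of same reference.
Step by step:
`shared = [4, 4, 8]` → shared = [4, 4, 8]
`lists = [shared, shared, shared]` → lists = [[4, 4, 8], [4, 4, 8], [4, 4, 8]]
`lists[0].append(26)` → shared = [4, 4, 8, 26]; lists = [[4, 4, 8, 26], [4, 4, 8, 26], [4, 4, 8, 26]]
`print(lists[1])` → prints [4, 4, 8, 26]
`print(lists[2])` → prints [4, 4, 8, 26]
`print(shared)` → prints [4, 4, 8, 26]

Answer:
[4, 4, 8, 26]
[4, 4, 8, 26]
[4, 4, 8, 26]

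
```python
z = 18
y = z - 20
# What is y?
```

Trace:
`z = 18` → z = 18
`y = z - 20` → y = -2
So y = -2

Answer: -2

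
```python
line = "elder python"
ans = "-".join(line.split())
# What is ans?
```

Trace:
`line = "elder python"` → line = 'elder python'
`ans = "-".join(line.split())` → ans = 'elder-python'
So ans = 'elder-python'

Answer: 'elder-python'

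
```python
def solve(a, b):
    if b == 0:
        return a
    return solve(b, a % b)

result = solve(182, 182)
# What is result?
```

solve(182, 182) -> solve(182, 0) -> 182

Answer: 182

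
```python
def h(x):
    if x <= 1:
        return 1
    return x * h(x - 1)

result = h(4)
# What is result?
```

h(4) = 4 * 3 * 2 * 1 = 24

Answer: 24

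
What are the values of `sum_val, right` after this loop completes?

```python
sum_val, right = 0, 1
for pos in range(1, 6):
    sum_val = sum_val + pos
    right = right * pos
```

Sum and factorial of 1 to 5
`sum_val, right` takes the values: (0, 1) → (1, 1) → (3, 1) → (3, 2) → (6, 2) → (6, 6) → (10, 6) → (10, 24) → (15, 24) → (15, 120)

Answer: 15, 120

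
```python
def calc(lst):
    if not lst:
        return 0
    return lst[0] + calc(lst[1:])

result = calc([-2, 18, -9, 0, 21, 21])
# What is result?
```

(-2) + 18 + (-9) + 0 + 21 + 21 + 0 = 49

Answer: 49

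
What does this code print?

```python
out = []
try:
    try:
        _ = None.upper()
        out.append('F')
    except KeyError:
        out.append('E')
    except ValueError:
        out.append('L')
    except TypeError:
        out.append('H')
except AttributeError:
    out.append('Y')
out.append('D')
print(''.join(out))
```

Execution trace: 'Y' (outer except AttributeError) → 'D' (after the try/except). Output: YD

Answer: YD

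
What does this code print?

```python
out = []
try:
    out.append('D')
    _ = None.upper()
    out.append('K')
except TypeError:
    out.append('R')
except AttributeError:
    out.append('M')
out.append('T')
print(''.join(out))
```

Execution trace: 'D' (try body) → 'M' (except AttributeError) → 'T' (after the try/except). Output: DMT

Answer: DMT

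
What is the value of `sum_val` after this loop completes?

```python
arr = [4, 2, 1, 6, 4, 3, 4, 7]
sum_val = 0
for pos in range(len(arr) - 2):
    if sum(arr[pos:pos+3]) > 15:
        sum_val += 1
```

Count windows with sum > 15
`sum_val` takes the values: 0

Answer: 0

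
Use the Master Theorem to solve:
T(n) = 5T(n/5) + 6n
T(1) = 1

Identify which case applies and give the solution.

a=5, b=5, f(n)=6n. log_5(5) = 1. Since c=1 = 1, Case 2 applies: T(n) = Θ(n^log_b(a) · log n) = O(n log n).

Answer: O(n log n) - Case 2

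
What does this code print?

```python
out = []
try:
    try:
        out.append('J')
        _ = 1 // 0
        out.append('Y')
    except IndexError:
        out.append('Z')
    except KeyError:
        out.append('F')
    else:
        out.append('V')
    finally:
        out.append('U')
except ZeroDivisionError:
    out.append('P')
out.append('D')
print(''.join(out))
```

Execution trace: 'J' (try body) → 'U' (finally) → 'P' (outer except ZeroDivisionError) → 'D' (after the try/except). Output: JUPD

Answer: JUPD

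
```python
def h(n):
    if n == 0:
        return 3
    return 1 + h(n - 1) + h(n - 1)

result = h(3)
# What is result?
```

h(n) = 1 + 2·h(n-1), h(0)=3. Closed form: (3+1)·2^3 - 1 = 31.

Answer: 31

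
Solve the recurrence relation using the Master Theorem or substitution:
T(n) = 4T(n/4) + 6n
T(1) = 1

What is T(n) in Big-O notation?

By Master Theorem: a=4, b=4, f(n)=6n. Since log_4(4) = 1 and f(n) = Θ(n^1), Case 2 applies. T(n) = O(n log n).

Answer: O(n log n)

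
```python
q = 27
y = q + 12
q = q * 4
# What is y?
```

Trace:
`q = 27` → q = 27
`y = q + 12` → y = 39
`q = q * 4` → q = 108
So y = 39

Answer: 39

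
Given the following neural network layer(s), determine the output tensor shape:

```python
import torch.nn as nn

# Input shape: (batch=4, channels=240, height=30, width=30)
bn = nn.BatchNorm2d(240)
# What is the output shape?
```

Input: (4, 240, 30, 30) -> Output: (4, 240, 30, 30)

Answer: (4, 240, 30, 30)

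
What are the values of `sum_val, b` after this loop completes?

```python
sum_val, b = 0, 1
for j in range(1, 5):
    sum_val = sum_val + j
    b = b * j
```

Sum and factorial of 1 to 4
`sum_val, b` takes the values: (0, 1) → (1, 1) → (3, 1) → (3, 2) → (6, 2) → (6, 6) → (10, 6) → (10, 24)

Answer: 10, 24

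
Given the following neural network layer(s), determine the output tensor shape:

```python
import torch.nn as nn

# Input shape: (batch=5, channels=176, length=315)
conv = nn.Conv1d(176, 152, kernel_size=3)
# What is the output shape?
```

Input: (5, 176, 315) -> Output: (5, 152, 313)

Answer: (5, 152, 313)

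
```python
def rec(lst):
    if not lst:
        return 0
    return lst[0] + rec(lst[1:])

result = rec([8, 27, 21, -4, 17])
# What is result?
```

8 + 27 + 21 + (-4) + 17 + 0 = 69

Answer: 69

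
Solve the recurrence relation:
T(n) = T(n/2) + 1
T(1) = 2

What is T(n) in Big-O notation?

Each step divides n by 2 and adds 1. After log_2(n) steps we reach T(1)=2. So T(n) = 1·log_2(n) + 2 = O(log n).

Answer: O(log n)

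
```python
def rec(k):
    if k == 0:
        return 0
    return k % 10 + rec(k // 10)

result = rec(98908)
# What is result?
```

Sum of digits of 98908: 8 + 0 + 9 + 8 + 9 = 34

Answer: 34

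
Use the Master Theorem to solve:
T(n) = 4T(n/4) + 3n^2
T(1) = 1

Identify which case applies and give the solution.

a=4, b=4, f(n)=3n^2. log_4(4) = 1. Since c=2 > 1 and the regularity condition holds (4(n/4)^2 = (4/4^2)n^2 with 4/4^2 < 1), Case 3 applies: T(n) = Θ(f(n)) = O(n^2).

Answer: O(n^2) - Case 3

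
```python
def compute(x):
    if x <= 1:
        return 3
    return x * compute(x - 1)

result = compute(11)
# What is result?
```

compute(11) = 11 * 10 * 9 * 8 * 7 * 6 * 5 * 4 * 3 * 2 * 3 = 119750400

Answer: 119750400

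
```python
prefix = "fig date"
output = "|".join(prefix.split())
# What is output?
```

Trace:
`prefix = "fig date"` → prefix = 'fig date'
`output = "|".join(prefix.split())` → output = 'fig|date'
So output = 'fig|date'

Answer: 'fig|date'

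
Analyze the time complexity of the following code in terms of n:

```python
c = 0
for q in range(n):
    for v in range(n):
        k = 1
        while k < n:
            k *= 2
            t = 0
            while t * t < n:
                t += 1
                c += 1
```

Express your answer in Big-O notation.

Each loop level contributes: n × n × log n × √n. Multiplying the contributions gives O(n^2√n log n).

Answer: O(n^2√n log n)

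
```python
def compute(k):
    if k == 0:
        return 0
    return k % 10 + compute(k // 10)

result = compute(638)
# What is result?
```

Sum of digits of 638: 8 + 3 + 6 = 17

Answer: 17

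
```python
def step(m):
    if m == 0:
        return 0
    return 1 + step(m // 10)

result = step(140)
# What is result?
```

Count of digits of 140: 3

Answer: 3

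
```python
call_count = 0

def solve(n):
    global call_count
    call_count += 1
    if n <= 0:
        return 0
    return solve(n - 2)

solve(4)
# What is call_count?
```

Linear recursion stepping by 2: 3 calls from n=4 down to ≤0.

Answer: 3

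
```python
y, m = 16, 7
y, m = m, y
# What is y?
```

Trace:
`y, m = 16, 7` → y = 16; m = 7
`y, m = m, y` → y = 7; m = 16
So y = 7

Answer: 7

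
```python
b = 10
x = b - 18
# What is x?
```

Trace:
`b = 10` → b = 10
`x = b - 18` → x = -8
So x = -8

Answer: -8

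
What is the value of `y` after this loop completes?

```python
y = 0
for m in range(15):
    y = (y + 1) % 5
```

Increment mod 5, 15 times = 0
`y` takes the values: 0 → 1 → 2 → 3 → 4 → 0 → 1 → 2 → 3 → 4 → 0 → 1 → 2 → 3 → 4 → 0

Answer: 0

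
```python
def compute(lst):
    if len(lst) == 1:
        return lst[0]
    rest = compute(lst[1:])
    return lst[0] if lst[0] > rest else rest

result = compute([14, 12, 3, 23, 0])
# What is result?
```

Recursive max over [14, 12, 3, 23, 0] = 23

Answer: 23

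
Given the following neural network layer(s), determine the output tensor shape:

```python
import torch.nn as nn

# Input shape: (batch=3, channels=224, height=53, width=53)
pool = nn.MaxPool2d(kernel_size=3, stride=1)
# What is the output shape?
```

Input: (3, 224, 53, 53) -> Output: (3, 224, 51, 51)

Answer: (3, 224, 51, 51)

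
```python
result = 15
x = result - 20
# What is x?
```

Trace:
`result = 15` → result = 15
`x = result - 20` → x = -5
So x = -5

Answer: -5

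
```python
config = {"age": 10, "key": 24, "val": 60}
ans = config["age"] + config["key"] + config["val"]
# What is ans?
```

Trace:
`config = {"age": 10, "key": 24, "val": 60}` → config = {'age': 10, 'key': 24, 'val': 60}
`ans = config["age"] + config["key"] + config["val"]` → ans = 94
So ans = 94

Answer: 94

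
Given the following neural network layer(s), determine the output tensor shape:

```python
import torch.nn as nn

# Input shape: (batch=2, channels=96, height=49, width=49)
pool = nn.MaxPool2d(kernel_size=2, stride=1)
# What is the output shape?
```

Input: (2, 96, 49, 49) -> Output: (2, 96, 48, 48)

Answer: (2, 96, 48, 48)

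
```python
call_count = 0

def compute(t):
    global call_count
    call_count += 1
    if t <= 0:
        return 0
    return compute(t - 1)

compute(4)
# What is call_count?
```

Linear recursion stepping by 1: 5 calls from t=4 down to ≤0.

Answer: 5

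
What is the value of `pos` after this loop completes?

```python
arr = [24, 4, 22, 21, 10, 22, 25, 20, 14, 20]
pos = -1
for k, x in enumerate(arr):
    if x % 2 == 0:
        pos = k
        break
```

First even number index in [24, 4, 22, 21, 10, 22, 25, 20, 14, 20]
`pos` takes the values: -1 → 0

Answer: 0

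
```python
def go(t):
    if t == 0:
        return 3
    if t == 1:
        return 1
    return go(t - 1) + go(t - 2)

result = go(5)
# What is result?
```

Build up from base cases: go(0)=3, go(1)=1, go(2)=4, go(3)=5, go(4)=9, go(5)=14

Answer: 14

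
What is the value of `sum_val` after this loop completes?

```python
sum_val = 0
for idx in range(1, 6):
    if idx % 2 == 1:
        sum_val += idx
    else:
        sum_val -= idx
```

Add odd, subtract even
`sum_val` takes the values: 0 → 1 → -1 → 2 → -2 → 3

Answer: 3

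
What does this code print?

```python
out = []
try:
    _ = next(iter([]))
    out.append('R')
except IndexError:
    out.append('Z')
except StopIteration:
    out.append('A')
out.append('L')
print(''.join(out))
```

Execution trace: 'A' (except StopIteration) → 'L' (after the try/except). Output: AL

Answer: AL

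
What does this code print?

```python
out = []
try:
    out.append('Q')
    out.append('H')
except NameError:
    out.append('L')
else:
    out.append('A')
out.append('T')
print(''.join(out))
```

Execution trace: 'Q' (try body) → 'H' (try body, no exception) → 'A' (else) → 'T' (after the try/except). Output: QHAT

Answer: QHAT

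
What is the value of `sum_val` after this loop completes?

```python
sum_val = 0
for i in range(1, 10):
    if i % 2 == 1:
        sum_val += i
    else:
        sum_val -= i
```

Add odd, subtract even
`sum_val` takes the values: 0 → 1 → -1 → 2 → -2 → 3 → -3 → 4 → -4 → 5

Answer: 5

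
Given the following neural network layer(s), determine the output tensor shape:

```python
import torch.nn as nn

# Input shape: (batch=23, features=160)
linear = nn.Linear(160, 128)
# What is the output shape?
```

Input: (23, 160) -> Output: (23, 128)

Answer: (23, 128)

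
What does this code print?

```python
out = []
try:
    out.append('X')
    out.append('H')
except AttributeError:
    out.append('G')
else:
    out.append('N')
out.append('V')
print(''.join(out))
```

Execution trace: 'X' (try body) → 'H' (try body, no exception) → 'N' (else) → 'V' (after the try/except). Output: XHNV

Answer: XHNV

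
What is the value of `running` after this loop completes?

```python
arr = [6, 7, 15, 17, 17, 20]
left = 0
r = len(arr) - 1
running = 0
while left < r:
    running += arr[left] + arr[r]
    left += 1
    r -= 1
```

Sum of pairs from ends
`running` takes the values: 0 → 26 → 50 → 82

Answer: 82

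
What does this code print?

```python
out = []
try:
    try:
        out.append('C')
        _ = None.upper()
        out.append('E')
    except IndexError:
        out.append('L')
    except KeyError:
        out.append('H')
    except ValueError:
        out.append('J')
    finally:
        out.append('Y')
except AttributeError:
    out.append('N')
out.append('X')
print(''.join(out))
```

Execution trace: 'C' (inner try body) → 'Y' (inner finally) → 'N' (outer except AttributeError) → 'X' (after the try/except). Output: CYNX

Answer: CYNX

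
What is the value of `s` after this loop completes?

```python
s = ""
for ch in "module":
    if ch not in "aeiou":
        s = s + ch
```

Remove vowels from 'module'
`s` takes the values: "" → "m" → "md" → "mdl"

Answer: "mdl"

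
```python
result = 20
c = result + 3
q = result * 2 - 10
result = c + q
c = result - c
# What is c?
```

Trace:
`result = 20` → result = 20
`c = result + 3` → c = 23
`q = result * 2 - 10` → q = 30
`result = c + q` → result = 53
`c = result - c` → c = 30
So c = 30

Answer: 30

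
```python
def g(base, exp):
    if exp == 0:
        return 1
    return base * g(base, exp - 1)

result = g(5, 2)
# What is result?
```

g(5, 2) = 5 * 5 = 25

Answer: 25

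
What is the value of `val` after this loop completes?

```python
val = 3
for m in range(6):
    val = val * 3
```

Multiply by 3, 6 times: 3 * 3^6 = 2187
`val` takes the values: 3 → 9 → 27 → 81 → 243 → 729 → 2187

Answer: 2187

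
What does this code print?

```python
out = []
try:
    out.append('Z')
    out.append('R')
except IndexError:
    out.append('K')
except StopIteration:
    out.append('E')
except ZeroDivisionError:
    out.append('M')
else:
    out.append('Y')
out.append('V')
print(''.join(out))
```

Execution trace: 'Z' (try body) → 'R' (try body, no exception) → 'Y' (else) → 'V' (after the try/except). Output: ZRYV

Answer: ZRYV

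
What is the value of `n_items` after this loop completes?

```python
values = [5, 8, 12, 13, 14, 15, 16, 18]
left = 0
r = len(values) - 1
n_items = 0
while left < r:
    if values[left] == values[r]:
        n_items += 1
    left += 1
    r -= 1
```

Count matching pairs from ends
`n_items` takes the values: 0

Answer: 0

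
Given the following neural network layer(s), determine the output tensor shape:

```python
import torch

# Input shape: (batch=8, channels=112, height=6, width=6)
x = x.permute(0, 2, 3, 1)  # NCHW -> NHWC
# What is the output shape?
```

Input: (8, 112, 6, 6) -> Output: (8, 6, 6, 112)

Answer: (8, 6, 6, 112)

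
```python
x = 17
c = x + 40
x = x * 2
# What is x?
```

Trace:
`x = 17` → x = 17
`c = x + 40` → c = 57
`x = x * 2` → x = 34
So x = 34

Answer: 34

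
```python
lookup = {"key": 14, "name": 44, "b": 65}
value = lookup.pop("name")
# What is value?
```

Trace:
`lookup = {"key": 14, "name": 44, "b": 65}` → lookup = {'key': 14, 'name': 44, 'b': 65}
`value = lookup.pop("name")` → lookup = {'key': 14, 'b': 65}; value = 44
So value = 44

Answer: 44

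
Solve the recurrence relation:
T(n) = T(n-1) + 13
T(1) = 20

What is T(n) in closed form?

Unrolling: T(n) = T(1) + 13·(n-1) = 20 + 13(n-1) = 13n + 7.

Answer: T(n) = 13n + 7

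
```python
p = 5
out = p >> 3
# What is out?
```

Trace:
`p = 5` → p = 5
`out = p >> 3` → out = 0
So out = 0

Answer: 0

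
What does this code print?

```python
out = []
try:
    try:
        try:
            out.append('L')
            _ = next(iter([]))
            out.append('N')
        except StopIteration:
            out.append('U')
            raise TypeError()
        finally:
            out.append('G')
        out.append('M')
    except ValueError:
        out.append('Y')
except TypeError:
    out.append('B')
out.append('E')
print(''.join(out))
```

Execution trace: 'L' (inner try body) → 'U' (inner except StopIteration) → 'G' (inner finally) → 'B' (outer except TypeError) → 'E' (after the try/except). Output: LUGBE

Answer: LUGBE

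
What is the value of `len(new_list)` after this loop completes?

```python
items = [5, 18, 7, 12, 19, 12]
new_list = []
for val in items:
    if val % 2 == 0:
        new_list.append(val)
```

Count even numbers in [5, 18, 7, 12, 19, 12]
`new_list` takes the values: [] → [18] → [18, 12] → [18, 12, 12]
So `len(new_list)` = 3

Answer: 3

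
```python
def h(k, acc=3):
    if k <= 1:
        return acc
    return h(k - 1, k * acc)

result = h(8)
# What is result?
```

Accumulator trace (n, acc): (8, 3) -> (7, 24) -> (6, 168) -> (5, 1008) -> (4, 5040) -> (3, 20160) -> (2, 60480) -> (1, 120960) -> return 120960

Answer: 120960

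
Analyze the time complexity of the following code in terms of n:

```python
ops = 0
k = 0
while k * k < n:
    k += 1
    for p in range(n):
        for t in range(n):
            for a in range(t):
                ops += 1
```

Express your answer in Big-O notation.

Each loop level contributes: √n × n × n × n. Multiplying the contributions gives O(n^3√n).

Answer: O(n^3√n)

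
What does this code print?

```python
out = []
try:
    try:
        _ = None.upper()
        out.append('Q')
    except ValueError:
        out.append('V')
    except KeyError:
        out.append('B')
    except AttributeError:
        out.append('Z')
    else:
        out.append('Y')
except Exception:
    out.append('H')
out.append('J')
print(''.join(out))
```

Execution trace: 'Z' (inner except AttributeError) → 'J' (after the try/except). Output: ZJ

Answer: ZJ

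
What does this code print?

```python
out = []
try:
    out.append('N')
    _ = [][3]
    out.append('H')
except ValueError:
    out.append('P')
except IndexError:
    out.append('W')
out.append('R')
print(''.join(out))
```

Execution trace: 'N' (try body) → 'W' (except IndexError) → 'R' (after the try/except). Output: NWR

Answer: NWR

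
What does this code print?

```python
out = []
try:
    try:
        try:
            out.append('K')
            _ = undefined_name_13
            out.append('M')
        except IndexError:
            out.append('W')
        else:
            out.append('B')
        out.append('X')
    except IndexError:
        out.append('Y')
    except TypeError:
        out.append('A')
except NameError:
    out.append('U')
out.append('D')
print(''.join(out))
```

Execution trace: 'K' (inner try body) → 'U' (outer except NameError) → 'D' (after the try/except). Output: KUD

Answer: KUD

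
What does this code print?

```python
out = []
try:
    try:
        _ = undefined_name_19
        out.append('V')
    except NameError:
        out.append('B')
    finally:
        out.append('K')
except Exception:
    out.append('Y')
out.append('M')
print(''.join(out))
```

Execution trace: 'B' (inner except NameError) → 'K' (inner finally) → 'M' (after the try/except). Output: BKM

Answer: BKM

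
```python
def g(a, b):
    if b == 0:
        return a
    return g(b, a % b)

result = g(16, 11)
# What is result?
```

g(16, 11) -> g(11, 5) -> g(5, 1) -> g(1, 0) -> 1

Answer: 1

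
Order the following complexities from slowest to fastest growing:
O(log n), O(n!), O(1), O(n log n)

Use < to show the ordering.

Ordered by growth rate: O(1) < O(log n) < O(n log n) < O(n!)

Answer: O(1) < O(log n) < O(n log n) < O(n!)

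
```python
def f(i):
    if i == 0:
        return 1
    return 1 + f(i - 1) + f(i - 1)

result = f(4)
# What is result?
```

f(i) = 1 + 2·f(i-1), f(0)=1. Closed form: (1+1)·2^4 - 1 = 31.

Answer: 31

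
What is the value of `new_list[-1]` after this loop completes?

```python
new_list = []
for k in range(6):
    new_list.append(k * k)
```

Last element of squares 0 to 5
`new_list` takes the values: [] → [0] → [0, 1] → [0, 1, 4] → [0, 1, 4, 9] → [0, 1, 4, 9, 16] → [0, 1, 4, 9, 16, 25]
So `new_list[-1]` = 25

Answer: 25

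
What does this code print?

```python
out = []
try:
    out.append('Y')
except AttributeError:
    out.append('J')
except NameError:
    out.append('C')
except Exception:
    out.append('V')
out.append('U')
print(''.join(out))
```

Execution trace: 'Y' (try body, no exception) → 'U' (after the try/except). Output: YU

Answer: YU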